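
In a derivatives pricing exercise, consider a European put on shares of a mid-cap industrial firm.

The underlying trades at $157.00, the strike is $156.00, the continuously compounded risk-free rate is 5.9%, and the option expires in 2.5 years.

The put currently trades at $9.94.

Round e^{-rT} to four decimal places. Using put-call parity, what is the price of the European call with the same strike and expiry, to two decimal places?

e^(−rT) = e^(−0.059·2.5) = 0.8629
Put-call parity: C − P = S − K·e^(−rT) = 157 − 156·0.8629 = 157 − 134.6124 = 22.3876
C = P + (C − P) = 9.94 + (22.3876) = 32.3276

$32.33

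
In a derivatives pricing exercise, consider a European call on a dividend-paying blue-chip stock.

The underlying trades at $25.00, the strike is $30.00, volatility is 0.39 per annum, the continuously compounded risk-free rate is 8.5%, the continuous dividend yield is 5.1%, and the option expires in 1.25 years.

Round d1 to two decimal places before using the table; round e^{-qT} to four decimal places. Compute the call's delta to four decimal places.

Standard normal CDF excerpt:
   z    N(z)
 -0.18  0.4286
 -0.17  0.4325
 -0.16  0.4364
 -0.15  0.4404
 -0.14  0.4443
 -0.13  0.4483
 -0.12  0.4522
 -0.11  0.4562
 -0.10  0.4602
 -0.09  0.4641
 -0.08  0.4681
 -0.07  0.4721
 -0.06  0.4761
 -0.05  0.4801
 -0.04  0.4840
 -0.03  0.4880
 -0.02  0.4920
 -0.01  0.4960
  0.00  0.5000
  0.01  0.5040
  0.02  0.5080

0.4318

σ√T = 0.39·√1.25 = 0.4360
d₁ = [ln(25/30) + (0.085 − 0.051 + 0.39²/2)·1.25] / 0.4360 = [-0.1823 + 0.1376] / 0.4360 = -0.1027 ⇒ -0.10
N(d₁) = N(-0.10) = 0.4602
Δ_call = exp(−qT)·N(d₁) = 0.9382·0.4602 = 0.4318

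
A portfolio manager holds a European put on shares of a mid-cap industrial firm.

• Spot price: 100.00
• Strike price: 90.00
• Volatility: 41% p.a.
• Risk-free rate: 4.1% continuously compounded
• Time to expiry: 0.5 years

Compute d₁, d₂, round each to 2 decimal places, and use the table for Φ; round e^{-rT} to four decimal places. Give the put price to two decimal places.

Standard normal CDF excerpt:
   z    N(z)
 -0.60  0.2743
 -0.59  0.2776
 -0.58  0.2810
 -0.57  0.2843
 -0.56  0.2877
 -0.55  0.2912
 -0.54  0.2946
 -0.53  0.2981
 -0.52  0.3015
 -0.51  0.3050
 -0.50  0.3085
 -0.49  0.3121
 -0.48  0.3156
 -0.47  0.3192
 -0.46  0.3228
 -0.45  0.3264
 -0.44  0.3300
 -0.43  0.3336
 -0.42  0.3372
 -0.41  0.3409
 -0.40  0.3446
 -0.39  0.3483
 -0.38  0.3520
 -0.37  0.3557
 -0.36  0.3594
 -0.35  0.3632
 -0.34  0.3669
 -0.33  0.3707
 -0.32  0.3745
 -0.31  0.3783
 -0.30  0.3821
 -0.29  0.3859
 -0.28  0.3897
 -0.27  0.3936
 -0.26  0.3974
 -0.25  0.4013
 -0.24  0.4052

5.93

σ√T = 0.41 × 0.7071 = 0.2899
d₁ = [ln(100/90) + (0.041 + ½·0.41²)·0.5] / (σ√T) = (0.1054 + 0.0625) / 0.2899 = 0.5791 which rounds to 0.58
d₂ = 0.5791 − 0.2899 = 0.2892 which rounds to 0.29
exp(−rT) = exp(−0.041·0.5) = 0.9797
N(−d₂) = N(-0.29) = 0.3859;  N(−d₁) = N(-0.58) = 0.2810
P = 90·0.9797·0.3859 − 100·0.2810 = 34.0260 − 28.1000 = 5.9260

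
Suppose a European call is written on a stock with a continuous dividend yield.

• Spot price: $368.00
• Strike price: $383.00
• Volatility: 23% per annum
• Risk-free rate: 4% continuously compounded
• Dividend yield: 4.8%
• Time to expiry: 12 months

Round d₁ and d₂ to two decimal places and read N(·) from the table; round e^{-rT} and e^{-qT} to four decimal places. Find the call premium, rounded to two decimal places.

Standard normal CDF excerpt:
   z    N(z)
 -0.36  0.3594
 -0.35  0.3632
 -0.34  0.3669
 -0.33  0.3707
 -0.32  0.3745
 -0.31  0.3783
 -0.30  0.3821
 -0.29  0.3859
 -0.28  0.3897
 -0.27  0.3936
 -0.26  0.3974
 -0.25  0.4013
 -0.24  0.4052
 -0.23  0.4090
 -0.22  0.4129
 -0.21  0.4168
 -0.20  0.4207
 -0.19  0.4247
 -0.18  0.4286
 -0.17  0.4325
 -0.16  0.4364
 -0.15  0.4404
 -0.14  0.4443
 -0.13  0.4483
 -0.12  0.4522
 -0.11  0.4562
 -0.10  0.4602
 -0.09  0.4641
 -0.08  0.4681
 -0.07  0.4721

$24.97

σ√T = 0.23·√1 = 0.2300
d₁ = [ln(368/383) + (0.04 − 0.048 + 0.23²/2)·1] / 0.2300 = [-0.0400 + 0.0185] / 0.2300 = -0.0935 → -0.09
d₂ = d₁ − σ√T = -0.0935 − 0.2300 = -0.3235 → -0.32
exp(−qT) = exp(−0.048·1) = 0.9531;  exp(−rT) = exp(−0.04·1) = 0.9608
C = 368·0.9531·N(-0.09) − 383·0.9608·N(-0.32) = 368·0.9531·0.4641 − 383·0.9608·0.3745 = 162.7788 − 137.8109 = 24.9679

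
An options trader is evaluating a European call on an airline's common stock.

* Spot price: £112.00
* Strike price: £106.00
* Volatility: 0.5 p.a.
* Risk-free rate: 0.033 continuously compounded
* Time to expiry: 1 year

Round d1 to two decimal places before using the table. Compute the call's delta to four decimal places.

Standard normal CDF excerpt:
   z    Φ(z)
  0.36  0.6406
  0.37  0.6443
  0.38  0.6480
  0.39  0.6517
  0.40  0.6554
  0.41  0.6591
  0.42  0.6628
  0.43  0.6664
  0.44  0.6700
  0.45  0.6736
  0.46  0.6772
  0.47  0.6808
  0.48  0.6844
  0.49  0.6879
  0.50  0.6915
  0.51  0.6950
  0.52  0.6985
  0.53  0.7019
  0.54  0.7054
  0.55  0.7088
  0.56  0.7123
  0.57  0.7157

0.6664

T = 1;  σ√T = 0.5000
d₁ = [ln(112/106) + (0.033 + 0.5²/2)·1] / 0.5000 = [0.0551 + 0.1580] / 0.5000 = 0.4261 ⇒ 0.43
N(d₁) = N(0.43) = 0.6664
Δ_call = N(d₁) = 0.6664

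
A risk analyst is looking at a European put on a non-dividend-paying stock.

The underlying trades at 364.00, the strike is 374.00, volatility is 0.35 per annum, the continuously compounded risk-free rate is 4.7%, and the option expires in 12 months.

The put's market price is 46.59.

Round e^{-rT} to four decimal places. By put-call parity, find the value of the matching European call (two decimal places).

exp(−rT) = exp(−0.047·1) = 0.9541
Put-call parity: C − P = S − K·e^(−rT) = 364 − 374·0.9541 = 364 − 356.8334 = 7.1666
C = P + (C − P) = 46.59 + (7.1666) = 53.7566

53.76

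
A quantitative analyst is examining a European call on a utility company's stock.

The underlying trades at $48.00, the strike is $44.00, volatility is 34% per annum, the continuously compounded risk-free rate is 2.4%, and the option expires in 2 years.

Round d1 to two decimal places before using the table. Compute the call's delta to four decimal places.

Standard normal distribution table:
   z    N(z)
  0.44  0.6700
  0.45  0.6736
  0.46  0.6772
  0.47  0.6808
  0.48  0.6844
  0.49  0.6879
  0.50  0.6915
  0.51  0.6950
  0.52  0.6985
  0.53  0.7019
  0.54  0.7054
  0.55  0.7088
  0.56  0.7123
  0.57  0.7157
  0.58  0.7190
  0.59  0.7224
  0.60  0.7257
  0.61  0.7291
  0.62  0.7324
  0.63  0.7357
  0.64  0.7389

0.6985

σ√T = 0.34·√2 = 0.4808
d₁ = [ln(48/44) + (0.024 + 0.34²/2)·2] / 0.4808 = [0.0870 + 0.1636] / 0.4808 = 0.5212 which rounds to 0.52
N(d₁) = N(0.52) = 0.6985
Δ_call = N(d₁) = 0.6985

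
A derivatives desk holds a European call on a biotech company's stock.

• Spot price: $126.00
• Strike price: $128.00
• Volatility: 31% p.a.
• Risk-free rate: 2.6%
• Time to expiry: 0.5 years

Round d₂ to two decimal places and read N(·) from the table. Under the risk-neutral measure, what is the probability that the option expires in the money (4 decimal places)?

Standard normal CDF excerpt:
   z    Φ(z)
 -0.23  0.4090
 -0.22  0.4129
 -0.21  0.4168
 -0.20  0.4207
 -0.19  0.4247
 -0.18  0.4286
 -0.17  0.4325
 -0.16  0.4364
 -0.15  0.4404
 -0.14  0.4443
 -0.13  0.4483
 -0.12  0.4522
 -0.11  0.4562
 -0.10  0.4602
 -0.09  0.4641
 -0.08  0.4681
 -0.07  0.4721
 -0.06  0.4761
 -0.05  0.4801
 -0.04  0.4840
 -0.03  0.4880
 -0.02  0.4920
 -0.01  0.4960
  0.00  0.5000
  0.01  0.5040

σ√T = 0.31·√0.5 = 0.2192
d₁ = [ln(126/128) + (0.026 + 0.31²/2)·0.5] / 0.2192 = [-0.0157 + 0.0370] / 0.2192 = 0.0971 → 0.10
d₂ = d₁ − σ√T = 0.0971 − 0.2192 = -0.1221 → -0.12
Risk-neutral Pr[S_T > K] = N(d₂) = N(-0.12) = 0.4522

0.4522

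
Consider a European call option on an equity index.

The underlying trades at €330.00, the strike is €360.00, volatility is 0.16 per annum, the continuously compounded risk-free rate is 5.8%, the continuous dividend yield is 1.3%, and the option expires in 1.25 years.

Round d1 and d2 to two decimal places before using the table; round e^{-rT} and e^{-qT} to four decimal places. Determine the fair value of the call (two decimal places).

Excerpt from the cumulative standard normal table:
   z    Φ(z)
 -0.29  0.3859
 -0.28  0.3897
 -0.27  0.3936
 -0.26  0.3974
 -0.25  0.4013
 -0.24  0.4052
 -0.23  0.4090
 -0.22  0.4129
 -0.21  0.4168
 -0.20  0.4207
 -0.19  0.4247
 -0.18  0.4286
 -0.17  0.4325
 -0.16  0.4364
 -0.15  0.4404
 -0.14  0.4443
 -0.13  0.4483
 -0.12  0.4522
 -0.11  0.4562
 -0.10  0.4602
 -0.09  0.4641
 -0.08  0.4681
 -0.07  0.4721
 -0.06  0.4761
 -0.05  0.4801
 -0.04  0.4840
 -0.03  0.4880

€18.92

σ√T = 0.16·√1.25 = 0.1789
ln(S/K) + (r − q + σ²/2)T = ln(330/360) + (0.058 − 0.013 + 0.16²/2)·1.25 = -0.0870 + 0.0723 = -0.0148
d₁ = -0.0148 / 0.1789 = -0.0825 ≈ -0.08
d₂ = d₁ − σ√T = -0.0825 − 0.1789 = -0.2614 ≈ -0.26
e^(−qT) = e^(−0.013·1.25) = 0.9839;  e^(−rT) = e^(−0.058·1.25) = 0.9301
C = 330·0.9839·N(-0.08) − 360·0.9301·N(-0.26) = 330·0.9839·0.4681 − 360·0.9301·0.3974 = 151.9860 − 133.0638 = 18.9222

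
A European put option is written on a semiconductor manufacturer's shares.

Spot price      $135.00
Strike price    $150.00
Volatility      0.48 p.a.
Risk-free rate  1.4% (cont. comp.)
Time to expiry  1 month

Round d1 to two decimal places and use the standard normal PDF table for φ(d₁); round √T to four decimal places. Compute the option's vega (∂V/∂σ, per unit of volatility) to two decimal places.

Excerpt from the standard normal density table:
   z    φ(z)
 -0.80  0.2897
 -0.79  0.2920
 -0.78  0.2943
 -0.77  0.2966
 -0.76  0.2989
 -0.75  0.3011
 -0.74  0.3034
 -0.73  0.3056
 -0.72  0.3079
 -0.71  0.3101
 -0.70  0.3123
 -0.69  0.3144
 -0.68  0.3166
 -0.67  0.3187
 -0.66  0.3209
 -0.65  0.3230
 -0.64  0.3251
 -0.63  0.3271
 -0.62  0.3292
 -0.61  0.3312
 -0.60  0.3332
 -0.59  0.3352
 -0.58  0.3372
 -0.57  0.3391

12.34

T = 0.08333;  σ√T = 0.1386
ln(S/K) + (r + σ²/2)T = ln(135/150) + (0.014 + 0.48²/2)·0.08333 = -0.1054 + 0.0108 = -0.0946
d₁ = -0.0946 / 0.1386 = -0.6827 ⇒ -0.68
√T = √0.08333 = 0.2887
φ(d₁) = φ(-0.68) = 0.3166
vega = S·φ(d₁)·√T = 135·0.3166·0.2887 = 12.3393
(The call has the same vega.)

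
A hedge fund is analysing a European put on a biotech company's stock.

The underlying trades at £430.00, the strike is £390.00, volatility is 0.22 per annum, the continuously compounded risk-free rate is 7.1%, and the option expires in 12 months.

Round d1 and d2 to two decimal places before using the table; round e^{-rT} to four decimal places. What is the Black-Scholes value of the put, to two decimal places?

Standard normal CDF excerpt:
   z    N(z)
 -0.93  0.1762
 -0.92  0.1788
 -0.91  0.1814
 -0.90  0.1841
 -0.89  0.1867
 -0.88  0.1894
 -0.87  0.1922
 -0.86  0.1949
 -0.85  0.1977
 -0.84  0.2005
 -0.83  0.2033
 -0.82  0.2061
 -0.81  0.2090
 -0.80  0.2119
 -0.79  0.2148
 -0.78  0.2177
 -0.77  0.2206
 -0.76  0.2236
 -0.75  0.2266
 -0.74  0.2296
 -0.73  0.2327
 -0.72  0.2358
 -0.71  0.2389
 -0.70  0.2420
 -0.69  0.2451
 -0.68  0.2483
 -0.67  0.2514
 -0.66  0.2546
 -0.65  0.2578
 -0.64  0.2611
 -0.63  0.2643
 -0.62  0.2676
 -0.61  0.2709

£11.05

σ√T = 0.22 × 1.0000 = 0.2200
d₁ = [ln(430/390) + (0.071 + 0.22²/2)·1] / 0.2200 = [0.0976 + 0.0952] / 0.2200 = 0.8765 → 0.88
d₂ = d₁ − σ√T = 0.8765 − 0.2200 = 0.6565 → 0.66
e^(−rT) = e^(−0.071·1) = 0.9315
P = 390·0.9315·N(-0.66) − 430·N(-0.88) = 390·0.9315·0.2546 − 430·0.1894 = 92.4924 − 81.4420 = 11.0504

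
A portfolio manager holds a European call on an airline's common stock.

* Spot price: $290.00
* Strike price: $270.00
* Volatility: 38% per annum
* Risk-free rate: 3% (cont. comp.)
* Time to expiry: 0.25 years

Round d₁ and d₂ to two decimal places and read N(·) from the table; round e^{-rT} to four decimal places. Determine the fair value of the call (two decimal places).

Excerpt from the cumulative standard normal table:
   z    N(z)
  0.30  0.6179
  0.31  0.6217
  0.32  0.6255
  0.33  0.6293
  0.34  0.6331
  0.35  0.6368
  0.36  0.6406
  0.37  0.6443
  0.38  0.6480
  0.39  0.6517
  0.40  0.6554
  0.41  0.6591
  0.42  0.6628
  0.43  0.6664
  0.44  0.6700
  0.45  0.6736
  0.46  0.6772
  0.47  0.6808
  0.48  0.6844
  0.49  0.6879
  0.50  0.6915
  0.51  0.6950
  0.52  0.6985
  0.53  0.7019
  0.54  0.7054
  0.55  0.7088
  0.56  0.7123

T = 0.25;  σ√T = 0.1900
ln(S/K) + (r + σ²/2)T = ln(290/270) + (0.03 + 0.38²/2)·0.25 = 0.0715 + 0.0255 = 0.0970
d₁ = 0.0970 / 0.1900 = 0.5106 → 0.51
d₂ = d₁ − σ√T = 0.5106 − 0.1900 = 0.3206 → 0.32
exp(−rT) = exp(−0.03·0.25) = 0.9925
N(d₁) = N(0.51) = 0.6950;  N(d₂) = N(0.32) = 0.6255
C = 290·0.6950 − 270·0.9925·0.6255 = 201.5500 − 167.6184 = 33.9316

$33.93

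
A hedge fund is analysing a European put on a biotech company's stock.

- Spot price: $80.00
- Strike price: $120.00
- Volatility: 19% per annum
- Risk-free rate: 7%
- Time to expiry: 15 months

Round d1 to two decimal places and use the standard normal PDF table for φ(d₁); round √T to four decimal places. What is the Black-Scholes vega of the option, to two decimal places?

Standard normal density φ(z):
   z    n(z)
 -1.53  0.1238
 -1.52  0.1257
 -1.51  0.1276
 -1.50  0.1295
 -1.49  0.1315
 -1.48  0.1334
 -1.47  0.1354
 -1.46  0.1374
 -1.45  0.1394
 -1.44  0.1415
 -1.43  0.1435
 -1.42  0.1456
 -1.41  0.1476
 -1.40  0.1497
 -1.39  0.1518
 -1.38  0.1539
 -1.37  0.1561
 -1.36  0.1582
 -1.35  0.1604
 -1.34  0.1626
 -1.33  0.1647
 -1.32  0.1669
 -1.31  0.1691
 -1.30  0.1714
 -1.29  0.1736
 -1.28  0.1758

σ√T = 0.19·√1.25 = 0.2124
d₁ = [ln(80/120) + (0.07 + 0.19²/2)·1.25] / 0.2124 = [-0.4055 + 0.1101] / 0.2124 = -1.3906 → -1.39
√T = √1.25 = 1.1180
φ(d₁) = φ(-1.39) = 0.1518
vega = S·φ(d₁)·√T = 80·0.1518·1.1180 = 13.5770

13.58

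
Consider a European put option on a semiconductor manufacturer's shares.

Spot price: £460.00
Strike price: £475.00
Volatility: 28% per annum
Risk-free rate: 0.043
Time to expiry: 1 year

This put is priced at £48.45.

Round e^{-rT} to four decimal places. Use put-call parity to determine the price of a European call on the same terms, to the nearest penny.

£53.45

e^(−rT) = e^(−0.043·1) = 0.9579
Put-call parity: C − P = S − K·e^(−rT) = 460 − 475·0.9579 = 460 − 455.0025 = 4.9975
C = P + (C − P) = 48.45 + (4.9975) = 53.4475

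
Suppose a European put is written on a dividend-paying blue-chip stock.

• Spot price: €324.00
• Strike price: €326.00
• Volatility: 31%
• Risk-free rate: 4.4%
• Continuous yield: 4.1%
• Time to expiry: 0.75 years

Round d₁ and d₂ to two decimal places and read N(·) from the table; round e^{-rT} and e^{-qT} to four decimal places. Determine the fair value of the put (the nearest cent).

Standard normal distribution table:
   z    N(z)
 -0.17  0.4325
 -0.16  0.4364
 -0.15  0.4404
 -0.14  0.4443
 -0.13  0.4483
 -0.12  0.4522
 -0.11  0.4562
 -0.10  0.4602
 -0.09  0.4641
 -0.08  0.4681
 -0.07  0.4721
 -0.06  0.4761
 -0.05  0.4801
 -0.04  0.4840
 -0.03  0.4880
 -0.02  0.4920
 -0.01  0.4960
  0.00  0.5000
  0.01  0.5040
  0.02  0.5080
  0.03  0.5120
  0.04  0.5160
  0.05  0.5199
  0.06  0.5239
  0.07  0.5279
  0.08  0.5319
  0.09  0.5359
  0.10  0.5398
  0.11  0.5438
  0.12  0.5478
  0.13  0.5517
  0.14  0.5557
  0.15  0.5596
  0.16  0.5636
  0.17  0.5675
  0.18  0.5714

€34.43

T = 0.75;  σ√T = 0.2685
d₁ = [ln(324/326) + (0.044 − 0.041 + 0.31²/2)·0.75] / 0.2685 = [-0.0062 + 0.0383] / 0.2685 = 0.1197 → 0.12
d₂ = d₁ − σ√T = 0.1197 − 0.2685 = -0.1488 → -0.15
e^(−qT) = e^(−0.041·0.75) = 0.9697;  e^(−rT) = e^(−0.044·0.75) = 0.9675
P = 326·0.9675·N(0.15) − 324·0.9697·N(-0.12) = 326·0.9675·0.5596 − 324·0.9697·0.4522 = 176.5006 − 142.0735 = 34.4272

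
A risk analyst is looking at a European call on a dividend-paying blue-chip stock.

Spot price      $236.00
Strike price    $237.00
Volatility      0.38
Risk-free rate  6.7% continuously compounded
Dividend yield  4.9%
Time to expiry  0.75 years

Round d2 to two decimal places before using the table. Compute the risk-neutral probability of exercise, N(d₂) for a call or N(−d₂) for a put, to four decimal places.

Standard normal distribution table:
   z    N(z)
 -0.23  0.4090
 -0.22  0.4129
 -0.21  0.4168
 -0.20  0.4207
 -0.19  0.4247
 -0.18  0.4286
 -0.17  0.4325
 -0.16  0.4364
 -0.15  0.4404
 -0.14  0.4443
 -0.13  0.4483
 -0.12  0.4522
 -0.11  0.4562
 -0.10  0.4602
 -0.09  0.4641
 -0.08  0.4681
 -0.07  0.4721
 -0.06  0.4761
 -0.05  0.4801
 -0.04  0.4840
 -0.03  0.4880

σ√T = 0.38·√0.75 = 0.3291
d₁ = [ln(236/237) + (0.067 − 0.049 + 0.38²/2)·0.75] / 0.3291 = [-0.0042 + 0.0677] / 0.3291 = 0.1927 ⇒ 0.19
d₂ = d₁ − σ√T = 0.1927 − 0.3291 = -0.1364 ⇒ -0.14
Pr(exercise) under Q = N(d₂) = 0.4443

0.4443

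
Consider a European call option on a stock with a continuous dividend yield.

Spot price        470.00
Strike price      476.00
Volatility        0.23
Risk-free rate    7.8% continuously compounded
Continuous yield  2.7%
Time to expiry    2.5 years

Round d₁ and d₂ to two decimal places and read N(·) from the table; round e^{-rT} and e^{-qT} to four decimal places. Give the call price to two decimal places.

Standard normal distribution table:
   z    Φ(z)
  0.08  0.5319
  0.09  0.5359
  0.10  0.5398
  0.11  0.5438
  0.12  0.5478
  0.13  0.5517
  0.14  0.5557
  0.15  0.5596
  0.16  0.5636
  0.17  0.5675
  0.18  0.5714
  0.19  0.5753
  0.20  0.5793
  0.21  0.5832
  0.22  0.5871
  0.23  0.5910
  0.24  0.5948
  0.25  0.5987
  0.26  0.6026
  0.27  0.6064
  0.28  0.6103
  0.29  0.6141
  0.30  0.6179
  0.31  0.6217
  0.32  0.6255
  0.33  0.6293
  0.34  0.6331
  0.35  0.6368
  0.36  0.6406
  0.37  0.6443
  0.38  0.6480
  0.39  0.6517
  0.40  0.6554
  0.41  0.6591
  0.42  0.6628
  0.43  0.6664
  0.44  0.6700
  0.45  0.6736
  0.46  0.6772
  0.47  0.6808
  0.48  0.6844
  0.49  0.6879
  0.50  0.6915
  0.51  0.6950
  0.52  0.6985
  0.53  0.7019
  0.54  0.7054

87.71

T = 2.5;  σ√T = 0.3637
d₁ = [ln(470/476) + (0.078 − 0.027 + ½·0.23²)·2.5] / (σ√T) = (-0.0127 + 0.1936) / 0.3637 = 0.4975 → 0.50
d₂ = 0.4975 − 0.3637 = 0.1339 → 0.13
exp(−qT) = exp(−0.027·2.5) = 0.9347;  exp(−rT) = exp(−0.078·2.5) = 0.8228
N(d₁) = N(0.50) = 0.6915;  N(d₂) = N(0.13) = 0.5517
C = 470·0.9347·0.6915 − 476·0.8228·0.5517 = 303.7822 − 216.0748 = 87.7073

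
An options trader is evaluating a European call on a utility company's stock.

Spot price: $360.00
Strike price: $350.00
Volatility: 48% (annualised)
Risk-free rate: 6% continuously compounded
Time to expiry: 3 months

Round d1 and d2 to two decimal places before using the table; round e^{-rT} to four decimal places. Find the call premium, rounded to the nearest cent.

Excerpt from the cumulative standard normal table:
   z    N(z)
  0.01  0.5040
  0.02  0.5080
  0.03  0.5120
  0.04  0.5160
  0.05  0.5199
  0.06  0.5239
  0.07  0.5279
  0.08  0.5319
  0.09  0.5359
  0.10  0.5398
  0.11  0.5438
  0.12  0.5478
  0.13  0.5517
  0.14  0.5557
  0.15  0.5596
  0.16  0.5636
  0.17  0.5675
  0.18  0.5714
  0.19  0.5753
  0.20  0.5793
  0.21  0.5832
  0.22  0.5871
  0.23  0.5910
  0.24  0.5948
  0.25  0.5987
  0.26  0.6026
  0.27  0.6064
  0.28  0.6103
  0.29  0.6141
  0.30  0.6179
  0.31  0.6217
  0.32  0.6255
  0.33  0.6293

$41.81

σ√T = 0.48·√0.25 = 0.2400
d₁ = [ln(360/350) + (0.06 + 0.48²/2)·0.25] / 0.2400 = [0.0282 + 0.0438] / 0.2400 = 0.2999 ⇒ 0.30
d₂ = d₁ − σ√T = 0.2999 − 0.2400 = 0.0599 ⇒ 0.06
e^(−rT) = e^(−0.06·0.25) = 0.9851
N(d₁) = N(0.30) = 0.6179;  N(d₂) = N(0.06) = 0.5239
C = 360·0.6179 − 350·0.9851·0.5239 = 222.4440 − 180.6329 = 41.8111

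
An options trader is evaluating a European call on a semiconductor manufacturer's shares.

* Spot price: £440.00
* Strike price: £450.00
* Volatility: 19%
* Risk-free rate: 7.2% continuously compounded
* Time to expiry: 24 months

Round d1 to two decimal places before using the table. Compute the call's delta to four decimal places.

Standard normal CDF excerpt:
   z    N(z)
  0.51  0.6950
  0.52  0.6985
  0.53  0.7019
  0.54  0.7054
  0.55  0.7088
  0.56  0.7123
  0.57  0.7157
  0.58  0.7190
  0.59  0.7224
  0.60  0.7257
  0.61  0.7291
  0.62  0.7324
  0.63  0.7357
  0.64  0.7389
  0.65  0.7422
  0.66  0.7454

σ√T = 0.19 × 1.4142 = 0.2687
d₁ = [ln(440/450) + (0.072 + 0.19²/2)·2] / 0.2687 = [-0.0225 + 0.1801] / 0.2687 = 0.5866 which rounds to 0.59
N(d₁) = N(0.59) = 0.7224
Δ_call = N(d₁) = 0.7224

0.7224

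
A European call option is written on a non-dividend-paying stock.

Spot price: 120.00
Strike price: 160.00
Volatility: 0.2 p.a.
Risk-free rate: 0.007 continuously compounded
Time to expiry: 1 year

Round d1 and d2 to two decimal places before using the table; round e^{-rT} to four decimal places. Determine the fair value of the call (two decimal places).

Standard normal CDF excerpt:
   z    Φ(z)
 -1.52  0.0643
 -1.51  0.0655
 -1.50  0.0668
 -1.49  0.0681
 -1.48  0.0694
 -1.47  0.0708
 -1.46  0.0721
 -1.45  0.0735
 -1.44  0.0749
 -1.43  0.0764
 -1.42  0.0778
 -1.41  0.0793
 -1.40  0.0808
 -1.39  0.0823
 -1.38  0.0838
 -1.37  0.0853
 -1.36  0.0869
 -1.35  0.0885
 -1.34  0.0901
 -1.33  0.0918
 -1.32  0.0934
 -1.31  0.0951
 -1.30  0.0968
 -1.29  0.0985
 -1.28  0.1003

T = 1;  σ√T = 0.2000
ln(S/K) + (r + σ²/2)T = ln(120/160) + (0.007 + 0.2²/2)·1 = -0.2877 + 0.0270 = -0.2607
d₁ = -0.2607 / 0.2000 = -1.3034 which rounds to -1.30
d₂ = d₁ − σ√T = -1.3034 − 0.2000 = -1.5034 which rounds to -1.50
exp(−rT) = exp(−0.007·1) = 0.9930
N(d₁) = N(-1.30) = 0.0968;  N(d₂) = N(-1.50) = 0.0668
C = 120·0.0968 − 160·0.9930·0.0668 = 11.6160 − 10.6132 = 1.0028

1.00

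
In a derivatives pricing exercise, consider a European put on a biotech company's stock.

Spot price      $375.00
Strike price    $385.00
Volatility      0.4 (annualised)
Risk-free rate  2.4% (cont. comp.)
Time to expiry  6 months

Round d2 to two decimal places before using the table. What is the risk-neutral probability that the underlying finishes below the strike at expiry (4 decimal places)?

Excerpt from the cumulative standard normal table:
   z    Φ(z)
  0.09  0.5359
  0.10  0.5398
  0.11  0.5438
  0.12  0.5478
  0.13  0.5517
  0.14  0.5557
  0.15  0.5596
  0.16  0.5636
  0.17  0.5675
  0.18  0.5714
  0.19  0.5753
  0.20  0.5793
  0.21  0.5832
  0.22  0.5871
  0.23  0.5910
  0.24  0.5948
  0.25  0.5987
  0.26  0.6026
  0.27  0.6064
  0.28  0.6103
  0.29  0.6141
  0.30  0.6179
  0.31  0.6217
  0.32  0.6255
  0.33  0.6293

0.5753

σ√T = 0.4·√0.5 = 0.2828
d₁ = [ln(375/385) + (0.024 + ½·0.4²)·0.5] / (σ√T) = (-0.0263 + 0.0520) / 0.2828 = 0.0908 ⇒ 0.09
d₂ = 0.0908 − 0.2828 = -0.1920 ⇒ -0.19
Risk-neutral Pr[S_T < K] = N(−d₂) = N(0.19) = 0.5753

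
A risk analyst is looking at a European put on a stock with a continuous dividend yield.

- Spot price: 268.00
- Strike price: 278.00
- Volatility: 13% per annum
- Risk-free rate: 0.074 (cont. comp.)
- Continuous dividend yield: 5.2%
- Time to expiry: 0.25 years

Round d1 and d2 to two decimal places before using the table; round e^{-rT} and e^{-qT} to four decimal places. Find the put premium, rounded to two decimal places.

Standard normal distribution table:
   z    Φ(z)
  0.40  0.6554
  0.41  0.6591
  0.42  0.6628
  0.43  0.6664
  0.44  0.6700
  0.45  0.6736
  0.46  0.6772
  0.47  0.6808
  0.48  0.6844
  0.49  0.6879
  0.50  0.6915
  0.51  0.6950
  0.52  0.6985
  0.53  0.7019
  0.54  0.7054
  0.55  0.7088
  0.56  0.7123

11.48

σ√T = 0.13·√0.25 = 0.0650
d₁ = [ln(268/278) + (0.074 − 0.052 + 0.13²/2)·0.25] / 0.0650 = [-0.0366 + 0.0076] / 0.0650 = -0.4465 → -0.45
d₂ = d₁ − σ√T = -0.4465 − 0.0650 = -0.5115 → -0.51
e^(−qT) = e^(−0.052·0.25) = 0.9871;  e^(−rT) = e^(−0.074·0.25) = 0.9817
N(−d₂) = N(0.51) = 0.6950;  N(−d₁) = N(0.45) = 0.6736
P = 278·0.9817·0.6950 − 268·0.9871·0.6736 = 189.6743 − 178.1960 = 11.4782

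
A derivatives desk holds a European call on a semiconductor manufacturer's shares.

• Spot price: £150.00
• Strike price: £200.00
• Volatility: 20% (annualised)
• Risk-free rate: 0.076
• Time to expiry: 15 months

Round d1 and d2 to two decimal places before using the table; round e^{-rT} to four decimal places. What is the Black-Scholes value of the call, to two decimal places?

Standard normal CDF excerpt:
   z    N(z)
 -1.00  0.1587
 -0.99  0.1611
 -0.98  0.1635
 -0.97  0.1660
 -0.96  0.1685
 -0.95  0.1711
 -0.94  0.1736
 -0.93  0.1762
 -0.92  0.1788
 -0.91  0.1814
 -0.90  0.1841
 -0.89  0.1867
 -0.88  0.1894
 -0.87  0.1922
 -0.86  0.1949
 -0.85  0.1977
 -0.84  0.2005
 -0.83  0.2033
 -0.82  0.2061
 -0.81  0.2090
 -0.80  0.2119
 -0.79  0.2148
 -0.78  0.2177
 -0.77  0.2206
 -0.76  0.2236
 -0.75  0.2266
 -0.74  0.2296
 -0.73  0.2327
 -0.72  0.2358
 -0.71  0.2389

£3.80

T = 1.25;  σ√T = 0.2236
ln(S/K) + (r + σ²/2)T = ln(150/200) + (0.076 + 0.2²/2)·1.25 = -0.2877 + 0.1200 = -0.1677
d₁ = -0.1677 / 0.2236 = -0.7499 → -0.75
d₂ = d₁ − σ√T = -0.7499 − 0.2236 = -0.9735 → -0.97
e^(−rT) = e^(−0.076·1.25) = 0.9094
C = 150·N(-0.75) − 200·0.9094·N(-0.97) = 150·0.2266 − 200·0.9094·0.1660 = 33.9900 − 30.1921 = 3.7979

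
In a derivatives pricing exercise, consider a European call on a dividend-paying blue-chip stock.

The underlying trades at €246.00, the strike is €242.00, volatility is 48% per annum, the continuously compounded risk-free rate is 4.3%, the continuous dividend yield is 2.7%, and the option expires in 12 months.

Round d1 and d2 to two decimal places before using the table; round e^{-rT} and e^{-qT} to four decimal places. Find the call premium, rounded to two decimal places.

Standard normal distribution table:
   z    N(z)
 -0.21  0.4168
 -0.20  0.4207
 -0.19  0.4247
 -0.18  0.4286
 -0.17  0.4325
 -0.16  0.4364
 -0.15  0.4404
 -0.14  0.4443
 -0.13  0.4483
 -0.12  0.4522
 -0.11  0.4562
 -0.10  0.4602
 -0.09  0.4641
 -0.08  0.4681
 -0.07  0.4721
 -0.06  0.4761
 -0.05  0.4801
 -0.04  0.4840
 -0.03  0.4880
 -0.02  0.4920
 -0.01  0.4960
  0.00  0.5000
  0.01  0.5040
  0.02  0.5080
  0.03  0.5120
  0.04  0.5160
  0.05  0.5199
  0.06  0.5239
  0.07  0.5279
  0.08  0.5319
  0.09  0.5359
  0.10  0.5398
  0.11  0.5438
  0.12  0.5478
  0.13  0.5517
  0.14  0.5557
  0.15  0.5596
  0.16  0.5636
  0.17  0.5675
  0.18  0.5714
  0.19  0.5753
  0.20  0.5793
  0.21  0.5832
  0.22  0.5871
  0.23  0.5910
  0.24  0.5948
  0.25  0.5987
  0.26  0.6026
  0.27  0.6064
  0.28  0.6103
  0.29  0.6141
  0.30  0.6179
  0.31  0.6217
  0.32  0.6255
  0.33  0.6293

€48.61

T = 1;  σ√T = 0.4800
d₁ = [ln(246/242) + (0.043 − 0.027 + 0.48²/2)·1] / 0.4800 = [0.0164 + 0.1312] / 0.4800 = 0.3075 which rounds to 0.31
d₂ = d₁ − σ√T = 0.3075 − 0.4800 = -0.1725 which rounds to -0.17
e^(−qT) = e^(−0.027·1) = 0.9734;  e^(−rT) = e^(−0.043·1) = 0.9579
C = 246·0.9734·N(0.31) − 242·0.9579·N(-0.17) = 246·0.9734·0.6217 − 242·0.9579·0.4325 = 148.8700 − 100.2586 = 48.6114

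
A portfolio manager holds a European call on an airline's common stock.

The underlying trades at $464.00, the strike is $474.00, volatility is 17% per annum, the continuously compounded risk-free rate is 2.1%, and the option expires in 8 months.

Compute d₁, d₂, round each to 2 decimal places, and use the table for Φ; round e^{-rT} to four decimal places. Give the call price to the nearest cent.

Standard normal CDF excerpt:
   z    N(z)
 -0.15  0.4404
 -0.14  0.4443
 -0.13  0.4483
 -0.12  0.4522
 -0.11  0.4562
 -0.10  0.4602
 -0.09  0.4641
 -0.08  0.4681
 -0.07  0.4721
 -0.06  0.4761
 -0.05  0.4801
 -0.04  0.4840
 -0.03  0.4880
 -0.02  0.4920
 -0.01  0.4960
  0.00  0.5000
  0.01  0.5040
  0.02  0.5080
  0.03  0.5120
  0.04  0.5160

$24.35

T = 0.6667;  σ√T = 0.1388
d₁ = [ln(464/474) + (0.021 + ½·0.17²)·0.6667] / (σ√T) = (-0.0213 + 0.0236) / 0.1388 = 0.0166 ⇒ 0.02
d₂ = 0.0166 − 0.1388 = -0.1222 ⇒ -0.12
e^(−rT) = e^(−0.021·0.6667) = 0.9861
N(d₁) = N(0.02) = 0.5080;  N(d₂) = N(-0.12) = 0.4522
C = 464·0.5080 − 474·0.9861·0.4522 = 235.7120 − 211.3634 = 24.3486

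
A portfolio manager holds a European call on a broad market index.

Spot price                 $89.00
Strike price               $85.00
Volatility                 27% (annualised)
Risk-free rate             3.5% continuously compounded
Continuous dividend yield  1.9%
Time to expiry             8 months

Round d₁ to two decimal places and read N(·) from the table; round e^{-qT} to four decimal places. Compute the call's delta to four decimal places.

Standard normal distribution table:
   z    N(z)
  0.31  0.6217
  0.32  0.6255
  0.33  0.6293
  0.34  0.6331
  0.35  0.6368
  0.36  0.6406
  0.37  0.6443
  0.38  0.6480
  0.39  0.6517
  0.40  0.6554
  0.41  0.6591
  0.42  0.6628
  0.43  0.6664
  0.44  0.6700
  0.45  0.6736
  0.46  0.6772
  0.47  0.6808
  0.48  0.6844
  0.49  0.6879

0.6362

σ√T = 0.27·√0.6667 = 0.2205
ln(S/K) + (r − q + σ²/2)T = ln(89/85) + (0.035 − 0.019 + 0.27²/2)·0.6667 = 0.0460 + 0.0350 = 0.0810
d₁ = 0.0810 / 0.2205 = 0.3672 ≈ 0.37
N(d₁) = N(0.37) = 0.6443
Δ_call = exp(−qT)·N(d₁) = 0.9874·0.6443 = 0.6362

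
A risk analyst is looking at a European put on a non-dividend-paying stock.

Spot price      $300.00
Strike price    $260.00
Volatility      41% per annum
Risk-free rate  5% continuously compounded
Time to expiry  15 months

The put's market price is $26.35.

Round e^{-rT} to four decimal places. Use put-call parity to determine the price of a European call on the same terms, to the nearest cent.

e^(−rT) = e^(−0.05·1.25) = 0.9394
Put-call parity: C − P = S − K·e^(−rT) = 300 − 260·0.9394 = 300 − 244.2440 = 55.7560
C = P + (C − P) = 26.35 + (55.7560) = 82.1060

$82.11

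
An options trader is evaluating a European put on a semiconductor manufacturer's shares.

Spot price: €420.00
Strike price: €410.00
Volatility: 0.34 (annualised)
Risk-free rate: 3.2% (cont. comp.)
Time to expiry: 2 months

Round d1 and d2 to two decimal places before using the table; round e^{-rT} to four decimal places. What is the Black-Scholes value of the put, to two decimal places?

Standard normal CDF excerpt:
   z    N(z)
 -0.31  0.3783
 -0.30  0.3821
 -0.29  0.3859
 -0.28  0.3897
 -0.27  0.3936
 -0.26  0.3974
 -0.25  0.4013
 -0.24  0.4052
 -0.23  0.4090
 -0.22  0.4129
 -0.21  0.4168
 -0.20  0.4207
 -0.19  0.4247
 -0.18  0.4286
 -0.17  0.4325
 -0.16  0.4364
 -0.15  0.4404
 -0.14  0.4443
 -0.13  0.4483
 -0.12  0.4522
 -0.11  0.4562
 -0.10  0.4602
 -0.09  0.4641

€17.52

T = 0.1667;  σ√T = 0.1388
d₁ = [ln(420/410) + (0.032 + ½·0.34²)·0.1667] / (σ√T) = (0.0241 + 0.0150) / 0.1388 = 0.2814 which rounds to 0.28
d₂ = 0.2814 − 0.1388 = 0.1426 which rounds to 0.14
exp(−rT) = exp(−0.032·0.1667) = 0.9947
N(−d₂) = N(-0.14) = 0.4443;  N(−d₁) = N(-0.28) = 0.3897
P = 410·0.9947·0.4443 − 420·0.3897 = 181.1975 − 163.6740 = 17.5235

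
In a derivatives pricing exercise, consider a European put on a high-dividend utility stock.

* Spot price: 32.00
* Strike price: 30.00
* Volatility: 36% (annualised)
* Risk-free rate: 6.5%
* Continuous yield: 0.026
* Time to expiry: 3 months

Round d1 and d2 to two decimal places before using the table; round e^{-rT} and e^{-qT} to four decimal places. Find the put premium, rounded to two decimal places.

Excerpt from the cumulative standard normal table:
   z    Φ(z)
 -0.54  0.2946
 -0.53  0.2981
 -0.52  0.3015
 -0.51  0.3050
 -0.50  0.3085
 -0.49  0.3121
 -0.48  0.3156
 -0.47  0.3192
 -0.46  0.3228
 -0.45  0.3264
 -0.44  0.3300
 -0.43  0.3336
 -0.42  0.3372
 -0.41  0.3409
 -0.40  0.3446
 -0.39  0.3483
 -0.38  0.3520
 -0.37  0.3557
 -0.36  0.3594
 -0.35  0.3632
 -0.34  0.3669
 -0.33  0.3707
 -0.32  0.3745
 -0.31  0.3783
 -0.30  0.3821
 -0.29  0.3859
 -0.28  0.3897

1.25

σ√T = 0.36·√0.25 = 0.1800
d₁ = [ln(32/30) + (0.065 − 0.026 + 0.36²/2)·0.25] / 0.1800 = [0.0645 + 0.0260] / 0.1800 = 0.5027 → 0.50
d₂ = d₁ − σ√T = 0.5027 − 0.1800 = 0.3227 → 0.32
e^(−qT) = e^(−0.026·0.25) = 0.9935;  e^(−rT) = e^(−0.065·0.25) = 0.9839
P = 30·0.9839·N(-0.32) − 32·0.9935·N(-0.50) = 30·0.9839·0.3745 − 32·0.9935·0.3085 = 11.0541 − 9.8078 = 1.2463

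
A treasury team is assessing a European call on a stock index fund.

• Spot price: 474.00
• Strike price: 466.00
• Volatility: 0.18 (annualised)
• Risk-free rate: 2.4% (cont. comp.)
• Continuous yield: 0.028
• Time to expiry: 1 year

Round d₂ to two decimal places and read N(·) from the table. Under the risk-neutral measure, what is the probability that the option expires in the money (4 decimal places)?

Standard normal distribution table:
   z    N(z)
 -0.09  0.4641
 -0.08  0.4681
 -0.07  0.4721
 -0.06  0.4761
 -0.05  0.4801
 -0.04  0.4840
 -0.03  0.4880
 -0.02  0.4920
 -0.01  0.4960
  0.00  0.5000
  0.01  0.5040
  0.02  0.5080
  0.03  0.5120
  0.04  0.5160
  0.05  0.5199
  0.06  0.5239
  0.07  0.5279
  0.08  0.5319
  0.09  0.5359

σ√T = 0.18 × 1.0000 = 0.1800
ln(S/K) + (r − q + σ²/2)T = ln(474/466) + (0.024 − 0.028 + 0.18²/2)·1 = 0.0170 + 0.0122 = 0.0292
d₁ = 0.0292 / 0.1800 = 0.1623 ⇒ 0.16
d₂ = d₁ − σ√T = 0.1623 − 0.1800 = -0.0177 ⇒ -0.02
Pr(exercise) under Q = N(d₂) = 0.4920

0.4920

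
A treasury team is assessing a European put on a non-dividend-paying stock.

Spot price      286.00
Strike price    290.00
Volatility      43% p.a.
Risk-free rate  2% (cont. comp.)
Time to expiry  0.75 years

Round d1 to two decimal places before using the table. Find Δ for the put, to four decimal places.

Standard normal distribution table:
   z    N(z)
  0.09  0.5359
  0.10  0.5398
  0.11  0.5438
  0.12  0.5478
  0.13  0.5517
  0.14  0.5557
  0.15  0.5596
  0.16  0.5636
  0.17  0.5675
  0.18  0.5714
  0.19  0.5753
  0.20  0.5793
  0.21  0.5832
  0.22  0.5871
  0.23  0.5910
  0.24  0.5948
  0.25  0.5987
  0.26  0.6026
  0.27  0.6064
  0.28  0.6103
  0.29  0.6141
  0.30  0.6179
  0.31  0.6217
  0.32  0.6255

-0.4247

σ√T = 0.43 × 0.8660 = 0.3724
d₁ = [ln(286/290) + (0.02 + 0.43²/2)·0.75] / 0.3724 = [-0.0139 + 0.0843] / 0.3724 = 0.1892 which rounds to 0.19
N(d₁) = N(0.19) = 0.5753
Δ_put = N(d₁) − 1 = 0.5753 − 1 = -0.4247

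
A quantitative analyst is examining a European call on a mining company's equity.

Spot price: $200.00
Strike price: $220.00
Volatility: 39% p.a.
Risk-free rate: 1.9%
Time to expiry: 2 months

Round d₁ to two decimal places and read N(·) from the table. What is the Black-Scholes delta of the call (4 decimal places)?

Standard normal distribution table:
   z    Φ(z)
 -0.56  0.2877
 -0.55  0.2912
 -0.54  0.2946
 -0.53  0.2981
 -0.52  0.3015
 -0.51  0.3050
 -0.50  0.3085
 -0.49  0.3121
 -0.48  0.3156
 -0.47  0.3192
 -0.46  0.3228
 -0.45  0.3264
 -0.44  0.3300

σ√T = 0.39 × 0.4082 = 0.1592
d₁ = [ln(200/220) + (0.019 + 0.39²/2)·0.1667] / 0.1592 = [-0.0953 + 0.0158] / 0.1592 = -0.4991 which rounds to -0.50
N(d₁) = N(-0.50) = 0.3085
Δ_call = N(d₁) = 0.3085

0.3085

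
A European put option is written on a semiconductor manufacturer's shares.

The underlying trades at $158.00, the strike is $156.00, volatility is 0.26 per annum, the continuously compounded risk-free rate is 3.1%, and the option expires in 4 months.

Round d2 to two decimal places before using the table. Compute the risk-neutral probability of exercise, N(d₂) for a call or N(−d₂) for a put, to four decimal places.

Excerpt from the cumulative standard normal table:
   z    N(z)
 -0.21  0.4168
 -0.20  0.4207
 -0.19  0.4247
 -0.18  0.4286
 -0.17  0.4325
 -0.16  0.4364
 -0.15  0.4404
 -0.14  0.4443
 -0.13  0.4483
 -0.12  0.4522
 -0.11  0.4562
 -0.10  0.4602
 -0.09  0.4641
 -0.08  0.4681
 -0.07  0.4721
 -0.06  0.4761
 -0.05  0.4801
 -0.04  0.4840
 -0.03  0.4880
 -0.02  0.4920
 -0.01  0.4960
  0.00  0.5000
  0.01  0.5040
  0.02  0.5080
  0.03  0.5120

0.4681

T = 0.3333;  σ√T = 0.1501
d₁ = [ln(158/156) + (0.031 + 0.26²/2)·0.3333] / 0.1501 = [0.0127 + 0.0216] / 0.1501 = 0.2288 → 0.23
d₂ = d₁ − σ√T = 0.2288 − 0.1501 = 0.0786 → 0.08
Risk-neutral Pr[S_T < K] = N(−d₂) = N(-0.08) = 0.4681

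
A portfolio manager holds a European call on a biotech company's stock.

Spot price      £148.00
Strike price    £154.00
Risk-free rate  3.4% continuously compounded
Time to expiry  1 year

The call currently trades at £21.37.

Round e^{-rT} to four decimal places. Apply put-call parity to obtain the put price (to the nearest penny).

£22.23

exp(−rT) = exp(−0.034·1) = 0.9666
Put-call parity: C − P = S − K·e^(−rT) = 148 − 154·0.9666 = 148 − 148.8564 = -0.8564
P = C − (C − P) = 21.37 − (-0.8564) = 22.2264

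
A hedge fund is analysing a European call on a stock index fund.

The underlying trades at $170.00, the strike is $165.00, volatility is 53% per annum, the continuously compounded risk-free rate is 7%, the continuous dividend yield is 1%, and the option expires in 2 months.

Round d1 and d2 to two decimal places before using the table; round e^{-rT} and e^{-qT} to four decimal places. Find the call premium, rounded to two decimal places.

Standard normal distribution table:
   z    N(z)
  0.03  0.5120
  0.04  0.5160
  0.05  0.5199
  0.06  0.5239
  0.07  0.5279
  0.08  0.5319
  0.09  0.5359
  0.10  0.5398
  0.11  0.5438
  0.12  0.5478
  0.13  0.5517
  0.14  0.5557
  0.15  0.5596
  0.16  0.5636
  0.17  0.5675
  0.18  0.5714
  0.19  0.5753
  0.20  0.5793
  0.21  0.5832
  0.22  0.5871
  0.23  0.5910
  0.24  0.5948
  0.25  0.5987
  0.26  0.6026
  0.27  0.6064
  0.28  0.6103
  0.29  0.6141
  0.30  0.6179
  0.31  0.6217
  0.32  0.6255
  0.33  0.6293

T = 0.1667;  σ√T = 0.2164
d₁ = [ln(170/165) + (0.07 − 0.01 + 0.53²/2)·0.1667] / 0.2164 = [0.0299 + 0.0334] / 0.2164 = 0.2924 → 0.29
d₂ = d₁ − σ√T = 0.2924 − 0.2164 = 0.0760 → 0.08
exp(−qT) = exp(−0.01·0.1667) = 0.9983;  exp(−rT) = exp(−0.07·0.1667) = 0.9884
C = 170·0.9983·N(0.29) − 165·0.9884·N(0.08) = 170·0.9983·0.6141 − 165·0.9884·0.5319 = 104.2195 − 86.7454 = 17.4741

$17.47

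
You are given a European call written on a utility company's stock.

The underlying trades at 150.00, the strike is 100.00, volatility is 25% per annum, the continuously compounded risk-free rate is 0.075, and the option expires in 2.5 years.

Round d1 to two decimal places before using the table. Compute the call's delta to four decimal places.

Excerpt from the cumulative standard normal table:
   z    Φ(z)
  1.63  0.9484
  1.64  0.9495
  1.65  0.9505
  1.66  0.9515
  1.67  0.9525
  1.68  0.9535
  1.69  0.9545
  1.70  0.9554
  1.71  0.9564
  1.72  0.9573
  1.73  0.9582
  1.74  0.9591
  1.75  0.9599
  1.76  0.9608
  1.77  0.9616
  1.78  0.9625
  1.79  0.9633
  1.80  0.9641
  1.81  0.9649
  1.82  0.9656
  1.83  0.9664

σ√T = 0.25 × 1.5811 = 0.3953
ln(S/K) + (r + σ²/2)T = ln(150/100) + (0.075 + 0.25²/2)·2.5 = 0.4055 + 0.2656 = 0.6711
d₁ = 0.6711 / 0.3953 = 1.6977 which rounds to 1.70
N(d₁) = N(1.70) = 0.9554
Δ_call = N(d₁) = 0.9554

0.9554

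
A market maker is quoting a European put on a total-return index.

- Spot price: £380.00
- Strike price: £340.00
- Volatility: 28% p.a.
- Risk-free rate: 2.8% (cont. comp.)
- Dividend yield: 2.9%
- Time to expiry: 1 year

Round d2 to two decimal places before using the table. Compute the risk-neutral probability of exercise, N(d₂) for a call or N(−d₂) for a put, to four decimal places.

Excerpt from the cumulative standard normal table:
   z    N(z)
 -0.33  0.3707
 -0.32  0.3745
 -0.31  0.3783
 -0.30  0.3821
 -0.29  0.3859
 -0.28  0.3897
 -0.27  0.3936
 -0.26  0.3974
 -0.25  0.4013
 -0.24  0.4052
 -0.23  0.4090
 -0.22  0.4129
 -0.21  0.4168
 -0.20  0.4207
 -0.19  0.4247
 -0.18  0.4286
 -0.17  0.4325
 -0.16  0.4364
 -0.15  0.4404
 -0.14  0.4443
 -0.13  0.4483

σ√T = 0.28 × 1.0000 = 0.2800
d₁ = [ln(380/340) + (0.028 − 0.029 + 0.28²/2)·1] / 0.2800 = [0.1112 + 0.0382] / 0.2800 = 0.5337 ≈ 0.53
d₂ = d₁ − σ√T = 0.5337 − 0.2800 = 0.2537 ≈ 0.25
Pr(exercise) under Q = N(−d₂) = N(-0.25) = 0.4013

0.4013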